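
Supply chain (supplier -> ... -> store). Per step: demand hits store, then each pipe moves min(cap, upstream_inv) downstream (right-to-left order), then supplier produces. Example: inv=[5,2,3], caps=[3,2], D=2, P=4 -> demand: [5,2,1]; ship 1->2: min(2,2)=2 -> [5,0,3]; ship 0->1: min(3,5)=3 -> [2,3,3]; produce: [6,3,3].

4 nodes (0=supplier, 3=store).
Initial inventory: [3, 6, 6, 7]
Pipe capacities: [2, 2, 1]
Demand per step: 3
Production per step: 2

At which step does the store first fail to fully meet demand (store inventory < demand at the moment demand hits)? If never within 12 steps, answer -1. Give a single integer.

Step 1: demand=3,sold=3 ship[2->3]=1 ship[1->2]=2 ship[0->1]=2 prod=2 -> [3 6 7 5]
Step 2: demand=3,sold=3 ship[2->3]=1 ship[1->2]=2 ship[0->1]=2 prod=2 -> [3 6 8 3]
Step 3: demand=3,sold=3 ship[2->3]=1 ship[1->2]=2 ship[0->1]=2 prod=2 -> [3 6 9 1]
Step 4: demand=3,sold=1 ship[2->3]=1 ship[1->2]=2 ship[0->1]=2 prod=2 -> [3 6 10 1]
Step 5: demand=3,sold=1 ship[2->3]=1 ship[1->2]=2 ship[0->1]=2 prod=2 -> [3 6 11 1]
Step 6: demand=3,sold=1 ship[2->3]=1 ship[1->2]=2 ship[0->1]=2 prod=2 -> [3 6 12 1]
Step 7: demand=3,sold=1 ship[2->3]=1 ship[1->2]=2 ship[0->1]=2 prod=2 -> [3 6 13 1]
Step 8: demand=3,sold=1 ship[2->3]=1 ship[1->2]=2 ship[0->1]=2 prod=2 -> [3 6 14 1]
Step 9: demand=3,sold=1 ship[2->3]=1 ship[1->2]=2 ship[0->1]=2 prod=2 -> [3 6 15 1]
Step 10: demand=3,sold=1 ship[2->3]=1 ship[1->2]=2 ship[0->1]=2 prod=2 -> [3 6 16 1]
Step 11: demand=3,sold=1 ship[2->3]=1 ship[1->2]=2 ship[0->1]=2 prod=2 -> [3 6 17 1]
Step 12: demand=3,sold=1 ship[2->3]=1 ship[1->2]=2 ship[0->1]=2 prod=2 -> [3 6 18 1]
First stockout at step 4

4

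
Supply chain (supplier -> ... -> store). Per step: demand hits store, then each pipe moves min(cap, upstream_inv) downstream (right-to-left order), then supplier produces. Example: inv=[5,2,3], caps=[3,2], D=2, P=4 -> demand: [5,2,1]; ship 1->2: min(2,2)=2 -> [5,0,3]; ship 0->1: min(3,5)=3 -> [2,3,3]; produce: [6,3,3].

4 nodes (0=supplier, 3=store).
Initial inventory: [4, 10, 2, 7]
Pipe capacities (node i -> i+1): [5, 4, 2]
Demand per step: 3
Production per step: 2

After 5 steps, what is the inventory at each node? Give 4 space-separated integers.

Step 1: demand=3,sold=3 ship[2->3]=2 ship[1->2]=4 ship[0->1]=4 prod=2 -> inv=[2 10 4 6]
Step 2: demand=3,sold=3 ship[2->3]=2 ship[1->2]=4 ship[0->1]=2 prod=2 -> inv=[2 8 6 5]
Step 3: demand=3,sold=3 ship[2->3]=2 ship[1->2]=4 ship[0->1]=2 prod=2 -> inv=[2 6 8 4]
Step 4: demand=3,sold=3 ship[2->3]=2 ship[1->2]=4 ship[0->1]=2 prod=2 -> inv=[2 4 10 3]
Step 5: demand=3,sold=3 ship[2->3]=2 ship[1->2]=4 ship[0->1]=2 prod=2 -> inv=[2 2 12 2]

2 2 12 2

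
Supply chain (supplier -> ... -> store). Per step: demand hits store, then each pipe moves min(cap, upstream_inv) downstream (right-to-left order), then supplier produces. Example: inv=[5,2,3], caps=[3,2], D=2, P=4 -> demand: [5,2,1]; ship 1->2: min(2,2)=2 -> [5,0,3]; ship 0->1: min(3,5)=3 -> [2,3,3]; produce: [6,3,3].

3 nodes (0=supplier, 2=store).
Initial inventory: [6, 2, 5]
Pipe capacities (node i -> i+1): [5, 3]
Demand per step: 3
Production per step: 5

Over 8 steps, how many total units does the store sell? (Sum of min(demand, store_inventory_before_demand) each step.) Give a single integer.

Step 1: sold=3 (running total=3) -> [6 5 4]
Step 2: sold=3 (running total=6) -> [6 7 4]
Step 3: sold=3 (running total=9) -> [6 9 4]
Step 4: sold=3 (running total=12) -> [6 11 4]
Step 5: sold=3 (running total=15) -> [6 13 4]
Step 6: sold=3 (running total=18) -> [6 15 4]
Step 7: sold=3 (running total=21) -> [6 17 4]
Step 8: sold=3 (running total=24) -> [6 19 4]

Answer: 24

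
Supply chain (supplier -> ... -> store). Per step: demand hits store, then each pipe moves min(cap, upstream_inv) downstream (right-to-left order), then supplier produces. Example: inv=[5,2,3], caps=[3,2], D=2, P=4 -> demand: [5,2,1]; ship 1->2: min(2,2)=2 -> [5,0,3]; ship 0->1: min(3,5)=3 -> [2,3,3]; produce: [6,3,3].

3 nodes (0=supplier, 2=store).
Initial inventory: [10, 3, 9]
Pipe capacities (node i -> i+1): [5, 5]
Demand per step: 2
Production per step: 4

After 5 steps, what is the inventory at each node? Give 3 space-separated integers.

Step 1: demand=2,sold=2 ship[1->2]=3 ship[0->1]=5 prod=4 -> inv=[9 5 10]
Step 2: demand=2,sold=2 ship[1->2]=5 ship[0->1]=5 prod=4 -> inv=[8 5 13]
Step 3: demand=2,sold=2 ship[1->2]=5 ship[0->1]=5 prod=4 -> inv=[7 5 16]
Step 4: demand=2,sold=2 ship[1->2]=5 ship[0->1]=5 prod=4 -> inv=[6 5 19]
Step 5: demand=2,sold=2 ship[1->2]=5 ship[0->1]=5 prod=4 -> inv=[5 5 22]

5 5 22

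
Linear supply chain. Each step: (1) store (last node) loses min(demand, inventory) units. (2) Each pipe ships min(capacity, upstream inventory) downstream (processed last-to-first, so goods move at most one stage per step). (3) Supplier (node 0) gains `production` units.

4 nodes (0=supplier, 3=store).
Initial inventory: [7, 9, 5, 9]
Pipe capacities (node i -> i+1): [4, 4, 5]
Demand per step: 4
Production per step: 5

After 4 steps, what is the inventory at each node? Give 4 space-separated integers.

Step 1: demand=4,sold=4 ship[2->3]=5 ship[1->2]=4 ship[0->1]=4 prod=5 -> inv=[8 9 4 10]
Step 2: demand=4,sold=4 ship[2->3]=4 ship[1->2]=4 ship[0->1]=4 prod=5 -> inv=[9 9 4 10]
Step 3: demand=4,sold=4 ship[2->3]=4 ship[1->2]=4 ship[0->1]=4 prod=5 -> inv=[10 9 4 10]
Step 4: demand=4,sold=4 ship[2->3]=4 ship[1->2]=4 ship[0->1]=4 prod=5 -> inv=[11 9 4 10]

11 9 4 10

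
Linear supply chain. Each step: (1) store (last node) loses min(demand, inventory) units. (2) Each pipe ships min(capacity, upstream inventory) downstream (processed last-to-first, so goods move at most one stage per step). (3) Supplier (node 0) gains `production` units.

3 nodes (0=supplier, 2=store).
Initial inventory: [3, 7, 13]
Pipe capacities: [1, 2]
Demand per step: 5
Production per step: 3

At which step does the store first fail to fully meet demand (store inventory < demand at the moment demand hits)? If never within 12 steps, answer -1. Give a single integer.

Step 1: demand=5,sold=5 ship[1->2]=2 ship[0->1]=1 prod=3 -> [5 6 10]
Step 2: demand=5,sold=5 ship[1->2]=2 ship[0->1]=1 prod=3 -> [7 5 7]
Step 3: demand=5,sold=5 ship[1->2]=2 ship[0->1]=1 prod=3 -> [9 4 4]
Step 4: demand=5,sold=4 ship[1->2]=2 ship[0->1]=1 prod=3 -> [11 3 2]
Step 5: demand=5,sold=2 ship[1->2]=2 ship[0->1]=1 prod=3 -> [13 2 2]
Step 6: demand=5,sold=2 ship[1->2]=2 ship[0->1]=1 prod=3 -> [15 1 2]
Step 7: demand=5,sold=2 ship[1->2]=1 ship[0->1]=1 prod=3 -> [17 1 1]
Step 8: demand=5,sold=1 ship[1->2]=1 ship[0->1]=1 prod=3 -> [19 1 1]
Step 9: demand=5,sold=1 ship[1->2]=1 ship[0->1]=1 prod=3 -> [21 1 1]
Step 10: demand=5,sold=1 ship[1->2]=1 ship[0->1]=1 prod=3 -> [23 1 1]
Step 11: demand=5,sold=1 ship[1->2]=1 ship[0->1]=1 prod=3 -> [25 1 1]
Step 12: demand=5,sold=1 ship[1->2]=1 ship[0->1]=1 prod=3 -> [27 1 1]
First stockout at step 4

4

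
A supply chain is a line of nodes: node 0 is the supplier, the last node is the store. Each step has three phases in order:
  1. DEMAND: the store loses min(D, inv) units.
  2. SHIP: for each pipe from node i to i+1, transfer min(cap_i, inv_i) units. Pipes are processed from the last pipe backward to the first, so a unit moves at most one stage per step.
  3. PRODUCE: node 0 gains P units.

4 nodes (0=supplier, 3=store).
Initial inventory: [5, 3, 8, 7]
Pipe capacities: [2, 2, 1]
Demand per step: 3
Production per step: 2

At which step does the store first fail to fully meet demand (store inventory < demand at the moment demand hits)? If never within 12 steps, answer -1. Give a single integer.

Step 1: demand=3,sold=3 ship[2->3]=1 ship[1->2]=2 ship[0->1]=2 prod=2 -> [5 3 9 5]
Step 2: demand=3,sold=3 ship[2->3]=1 ship[1->2]=2 ship[0->1]=2 prod=2 -> [5 3 10 3]
Step 3: demand=3,sold=3 ship[2->3]=1 ship[1->2]=2 ship[0->1]=2 prod=2 -> [5 3 11 1]
Step 4: demand=3,sold=1 ship[2->3]=1 ship[1->2]=2 ship[0->1]=2 prod=2 -> [5 3 12 1]
Step 5: demand=3,sold=1 ship[2->3]=1 ship[1->2]=2 ship[0->1]=2 prod=2 -> [5 3 13 1]
Step 6: demand=3,sold=1 ship[2->3]=1 ship[1->2]=2 ship[0->1]=2 prod=2 -> [5 3 14 1]
Step 7: demand=3,sold=1 ship[2->3]=1 ship[1->2]=2 ship[0->1]=2 prod=2 -> [5 3 15 1]
Step 8: demand=3,sold=1 ship[2->3]=1 ship[1->2]=2 ship[0->1]=2 prod=2 -> [5 3 16 1]
Step 9: demand=3,sold=1 ship[2->3]=1 ship[1->2]=2 ship[0->1]=2 prod=2 -> [5 3 17 1]
Step 10: demand=3,sold=1 ship[2->3]=1 ship[1->2]=2 ship[0->1]=2 prod=2 -> [5 3 18 1]
Step 11: demand=3,sold=1 ship[2->3]=1 ship[1->2]=2 ship[0->1]=2 prod=2 -> [5 3 19 1]
Step 12: demand=3,sold=1 ship[2->3]=1 ship[1->2]=2 ship[0->1]=2 prod=2 -> [5 3 20 1]
First stockout at step 4

4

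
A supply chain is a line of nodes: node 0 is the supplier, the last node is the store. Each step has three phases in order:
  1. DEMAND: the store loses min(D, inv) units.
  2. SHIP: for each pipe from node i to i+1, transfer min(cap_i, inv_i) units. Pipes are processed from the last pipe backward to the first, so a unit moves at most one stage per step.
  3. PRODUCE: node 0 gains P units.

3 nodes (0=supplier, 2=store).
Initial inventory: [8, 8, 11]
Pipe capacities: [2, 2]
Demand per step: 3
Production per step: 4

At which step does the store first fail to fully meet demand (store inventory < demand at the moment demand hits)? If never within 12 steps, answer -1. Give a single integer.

Step 1: demand=3,sold=3 ship[1->2]=2 ship[0->1]=2 prod=4 -> [10 8 10]
Step 2: demand=3,sold=3 ship[1->2]=2 ship[0->1]=2 prod=4 -> [12 8 9]
Step 3: demand=3,sold=3 ship[1->2]=2 ship[0->1]=2 prod=4 -> [14 8 8]
Step 4: demand=3,sold=3 ship[1->2]=2 ship[0->1]=2 prod=4 -> [16 8 7]
Step 5: demand=3,sold=3 ship[1->2]=2 ship[0->1]=2 prod=4 -> [18 8 6]
Step 6: demand=3,sold=3 ship[1->2]=2 ship[0->1]=2 prod=4 -> [20 8 5]
Step 7: demand=3,sold=3 ship[1->2]=2 ship[0->1]=2 prod=4 -> [22 8 4]
Step 8: demand=3,sold=3 ship[1->2]=2 ship[0->1]=2 prod=4 -> [24 8 3]
Step 9: demand=3,sold=3 ship[1->2]=2 ship[0->1]=2 prod=4 -> [26 8 2]
Step 10: demand=3,sold=2 ship[1->2]=2 ship[0->1]=2 prod=4 -> [28 8 2]
Step 11: demand=3,sold=2 ship[1->2]=2 ship[0->1]=2 prod=4 -> [30 8 2]
Step 12: demand=3,sold=2 ship[1->2]=2 ship[0->1]=2 prod=4 -> [32 8 2]
First stockout at step 10

10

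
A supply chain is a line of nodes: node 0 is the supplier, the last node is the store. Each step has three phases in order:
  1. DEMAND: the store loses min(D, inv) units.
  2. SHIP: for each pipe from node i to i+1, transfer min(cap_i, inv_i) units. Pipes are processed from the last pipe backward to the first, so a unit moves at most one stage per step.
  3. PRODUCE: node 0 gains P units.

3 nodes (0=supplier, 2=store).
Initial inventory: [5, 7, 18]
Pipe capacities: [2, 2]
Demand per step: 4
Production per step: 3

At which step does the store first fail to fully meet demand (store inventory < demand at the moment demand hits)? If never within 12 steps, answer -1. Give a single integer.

Step 1: demand=4,sold=4 ship[1->2]=2 ship[0->1]=2 prod=3 -> [6 7 16]
Step 2: demand=4,sold=4 ship[1->2]=2 ship[0->1]=2 prod=3 -> [7 7 14]
Step 3: demand=4,sold=4 ship[1->2]=2 ship[0->1]=2 prod=3 -> [8 7 12]
Step 4: demand=4,sold=4 ship[1->2]=2 ship[0->1]=2 prod=3 -> [9 7 10]
Step 5: demand=4,sold=4 ship[1->2]=2 ship[0->1]=2 prod=3 -> [10 7 8]
Step 6: demand=4,sold=4 ship[1->2]=2 ship[0->1]=2 prod=3 -> [11 7 6]
Step 7: demand=4,sold=4 ship[1->2]=2 ship[0->1]=2 prod=3 -> [12 7 4]
Step 8: demand=4,sold=4 ship[1->2]=2 ship[0->1]=2 prod=3 -> [13 7 2]
Step 9: demand=4,sold=2 ship[1->2]=2 ship[0->1]=2 prod=3 -> [14 7 2]
Step 10: demand=4,sold=2 ship[1->2]=2 ship[0->1]=2 prod=3 -> [15 7 2]
Step 11: demand=4,sold=2 ship[1->2]=2 ship[0->1]=2 prod=3 -> [16 7 2]
Step 12: demand=4,sold=2 ship[1->2]=2 ship[0->1]=2 prod=3 -> [17 7 2]
First stockout at step 9

9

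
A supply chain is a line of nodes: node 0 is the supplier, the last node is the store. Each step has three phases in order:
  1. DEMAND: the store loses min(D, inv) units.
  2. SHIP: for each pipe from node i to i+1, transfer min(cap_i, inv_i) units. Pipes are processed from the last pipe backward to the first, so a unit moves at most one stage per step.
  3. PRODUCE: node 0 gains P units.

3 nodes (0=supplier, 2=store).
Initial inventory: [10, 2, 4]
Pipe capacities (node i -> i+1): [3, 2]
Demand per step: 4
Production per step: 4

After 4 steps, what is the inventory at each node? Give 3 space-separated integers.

Step 1: demand=4,sold=4 ship[1->2]=2 ship[0->1]=3 prod=4 -> inv=[11 3 2]
Step 2: demand=4,sold=2 ship[1->2]=2 ship[0->1]=3 prod=4 -> inv=[12 4 2]
Step 3: demand=4,sold=2 ship[1->2]=2 ship[0->1]=3 prod=4 -> inv=[13 5 2]
Step 4: demand=4,sold=2 ship[1->2]=2 ship[0->1]=3 prod=4 -> inv=[14 6 2]

14 6 2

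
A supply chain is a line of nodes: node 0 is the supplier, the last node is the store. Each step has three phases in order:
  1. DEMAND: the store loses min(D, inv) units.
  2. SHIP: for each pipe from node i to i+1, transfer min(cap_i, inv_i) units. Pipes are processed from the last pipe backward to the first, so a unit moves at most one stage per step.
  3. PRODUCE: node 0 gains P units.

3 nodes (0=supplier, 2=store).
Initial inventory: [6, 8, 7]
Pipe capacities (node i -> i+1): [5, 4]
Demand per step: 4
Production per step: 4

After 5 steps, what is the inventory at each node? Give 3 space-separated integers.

Step 1: demand=4,sold=4 ship[1->2]=4 ship[0->1]=5 prod=4 -> inv=[5 9 7]
Step 2: demand=4,sold=4 ship[1->2]=4 ship[0->1]=5 prod=4 -> inv=[4 10 7]
Step 3: demand=4,sold=4 ship[1->2]=4 ship[0->1]=4 prod=4 -> inv=[4 10 7]
Step 4: demand=4,sold=4 ship[1->2]=4 ship[0->1]=4 prod=4 -> inv=[4 10 7]
Step 5: demand=4,sold=4 ship[1->2]=4 ship[0->1]=4 prod=4 -> inv=[4 10 7]

4 10 7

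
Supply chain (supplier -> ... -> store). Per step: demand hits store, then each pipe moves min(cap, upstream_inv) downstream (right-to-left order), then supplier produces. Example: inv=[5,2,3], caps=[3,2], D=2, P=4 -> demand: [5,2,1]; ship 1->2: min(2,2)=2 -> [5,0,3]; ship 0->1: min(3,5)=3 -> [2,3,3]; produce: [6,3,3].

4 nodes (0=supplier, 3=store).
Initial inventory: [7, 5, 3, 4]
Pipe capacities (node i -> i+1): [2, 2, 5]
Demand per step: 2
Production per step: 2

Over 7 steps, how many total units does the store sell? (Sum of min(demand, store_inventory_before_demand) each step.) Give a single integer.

Answer: 14

Derivation:
Step 1: sold=2 (running total=2) -> [7 5 2 5]
Step 2: sold=2 (running total=4) -> [7 5 2 5]
Step 3: sold=2 (running total=6) -> [7 5 2 5]
Step 4: sold=2 (running total=8) -> [7 5 2 5]
Step 5: sold=2 (running total=10) -> [7 5 2 5]
Step 6: sold=2 (running total=12) -> [7 5 2 5]
Step 7: sold=2 (running total=14) -> [7 5 2 5]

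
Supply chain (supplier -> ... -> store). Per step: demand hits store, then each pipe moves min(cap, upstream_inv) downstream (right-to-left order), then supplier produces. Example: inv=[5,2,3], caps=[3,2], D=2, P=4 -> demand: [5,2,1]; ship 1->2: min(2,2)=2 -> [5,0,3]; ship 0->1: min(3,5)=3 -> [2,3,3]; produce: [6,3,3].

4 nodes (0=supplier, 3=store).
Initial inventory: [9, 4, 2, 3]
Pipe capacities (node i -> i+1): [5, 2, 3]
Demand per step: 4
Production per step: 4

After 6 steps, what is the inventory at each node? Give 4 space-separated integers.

Step 1: demand=4,sold=3 ship[2->3]=2 ship[1->2]=2 ship[0->1]=5 prod=4 -> inv=[8 7 2 2]
Step 2: demand=4,sold=2 ship[2->3]=2 ship[1->2]=2 ship[0->1]=5 prod=4 -> inv=[7 10 2 2]
Step 3: demand=4,sold=2 ship[2->3]=2 ship[1->2]=2 ship[0->1]=5 prod=4 -> inv=[6 13 2 2]
Step 4: demand=4,sold=2 ship[2->3]=2 ship[1->2]=2 ship[0->1]=5 prod=4 -> inv=[5 16 2 2]
Step 5: demand=4,sold=2 ship[2->3]=2 ship[1->2]=2 ship[0->1]=5 prod=4 -> inv=[4 19 2 2]
Step 6: demand=4,sold=2 ship[2->3]=2 ship[1->2]=2 ship[0->1]=4 prod=4 -> inv=[4 21 2 2]

4 21 2 2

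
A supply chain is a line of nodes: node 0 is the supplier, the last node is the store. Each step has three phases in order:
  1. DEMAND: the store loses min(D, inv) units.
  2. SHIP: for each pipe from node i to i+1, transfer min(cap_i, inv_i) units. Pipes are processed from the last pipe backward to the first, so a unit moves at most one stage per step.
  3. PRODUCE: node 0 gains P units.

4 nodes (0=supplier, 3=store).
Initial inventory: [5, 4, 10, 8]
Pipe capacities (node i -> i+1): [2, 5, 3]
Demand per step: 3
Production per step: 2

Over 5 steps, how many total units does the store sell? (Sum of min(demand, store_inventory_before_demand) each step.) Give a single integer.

Step 1: sold=3 (running total=3) -> [5 2 11 8]
Step 2: sold=3 (running total=6) -> [5 2 10 8]
Step 3: sold=3 (running total=9) -> [5 2 9 8]
Step 4: sold=3 (running total=12) -> [5 2 8 8]
Step 5: sold=3 (running total=15) -> [5 2 7 8]

Answer: 15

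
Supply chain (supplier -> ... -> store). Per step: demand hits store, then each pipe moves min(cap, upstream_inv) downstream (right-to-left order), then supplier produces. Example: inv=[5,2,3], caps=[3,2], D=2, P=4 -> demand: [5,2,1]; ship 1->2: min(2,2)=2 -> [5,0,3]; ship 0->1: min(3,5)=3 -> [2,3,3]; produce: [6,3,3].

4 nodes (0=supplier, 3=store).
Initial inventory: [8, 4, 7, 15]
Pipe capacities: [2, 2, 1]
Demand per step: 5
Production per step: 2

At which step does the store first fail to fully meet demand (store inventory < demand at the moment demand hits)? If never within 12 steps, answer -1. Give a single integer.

Step 1: demand=5,sold=5 ship[2->3]=1 ship[1->2]=2 ship[0->1]=2 prod=2 -> [8 4 8 11]
Step 2: demand=5,sold=5 ship[2->3]=1 ship[1->2]=2 ship[0->1]=2 prod=2 -> [8 4 9 7]
Step 3: demand=5,sold=5 ship[2->3]=1 ship[1->2]=2 ship[0->1]=2 prod=2 -> [8 4 10 3]
Step 4: demand=5,sold=3 ship[2->3]=1 ship[1->2]=2 ship[0->1]=2 prod=2 -> [8 4 11 1]
Step 5: demand=5,sold=1 ship[2->3]=1 ship[1->2]=2 ship[0->1]=2 prod=2 -> [8 4 12 1]
Step 6: demand=5,sold=1 ship[2->3]=1 ship[1->2]=2 ship[0->1]=2 prod=2 -> [8 4 13 1]
Step 7: demand=5,sold=1 ship[2->3]=1 ship[1->2]=2 ship[0->1]=2 prod=2 -> [8 4 14 1]
Step 8: demand=5,sold=1 ship[2->3]=1 ship[1->2]=2 ship[0->1]=2 prod=2 -> [8 4 15 1]
Step 9: demand=5,sold=1 ship[2->3]=1 ship[1->2]=2 ship[0->1]=2 prod=2 -> [8 4 16 1]
Step 10: demand=5,sold=1 ship[2->3]=1 ship[1->2]=2 ship[0->1]=2 prod=2 -> [8 4 17 1]
Step 11: demand=5,sold=1 ship[2->3]=1 ship[1->2]=2 ship[0->1]=2 prod=2 -> [8 4 18 1]
Step 12: demand=5,sold=1 ship[2->3]=1 ship[1->2]=2 ship[0->1]=2 prod=2 -> [8 4 19 1]
First stockout at step 4

4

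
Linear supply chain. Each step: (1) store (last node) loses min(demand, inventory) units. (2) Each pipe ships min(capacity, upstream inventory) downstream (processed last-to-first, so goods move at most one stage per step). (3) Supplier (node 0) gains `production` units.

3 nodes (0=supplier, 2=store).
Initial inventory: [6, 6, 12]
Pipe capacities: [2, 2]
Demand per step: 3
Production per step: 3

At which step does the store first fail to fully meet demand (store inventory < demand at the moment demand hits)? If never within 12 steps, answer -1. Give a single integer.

Step 1: demand=3,sold=3 ship[1->2]=2 ship[0->1]=2 prod=3 -> [7 6 11]
Step 2: demand=3,sold=3 ship[1->2]=2 ship[0->1]=2 prod=3 -> [8 6 10]
Step 3: demand=3,sold=3 ship[1->2]=2 ship[0->1]=2 prod=3 -> [9 6 9]
Step 4: demand=3,sold=3 ship[1->2]=2 ship[0->1]=2 prod=3 -> [10 6 8]
Step 5: demand=3,sold=3 ship[1->2]=2 ship[0->1]=2 prod=3 -> [11 6 7]
Step 6: demand=3,sold=3 ship[1->2]=2 ship[0->1]=2 prod=3 -> [12 6 6]
Step 7: demand=3,sold=3 ship[1->2]=2 ship[0->1]=2 prod=3 -> [13 6 5]
Step 8: demand=3,sold=3 ship[1->2]=2 ship[0->1]=2 prod=3 -> [14 6 4]
Step 9: demand=3,sold=3 ship[1->2]=2 ship[0->1]=2 prod=3 -> [15 6 3]
Step 10: demand=3,sold=3 ship[1->2]=2 ship[0->1]=2 prod=3 -> [16 6 2]
Step 11: demand=3,sold=2 ship[1->2]=2 ship[0->1]=2 prod=3 -> [17 6 2]
Step 12: demand=3,sold=2 ship[1->2]=2 ship[0->1]=2 prod=3 -> [18 6 2]
First stockout at step 11

11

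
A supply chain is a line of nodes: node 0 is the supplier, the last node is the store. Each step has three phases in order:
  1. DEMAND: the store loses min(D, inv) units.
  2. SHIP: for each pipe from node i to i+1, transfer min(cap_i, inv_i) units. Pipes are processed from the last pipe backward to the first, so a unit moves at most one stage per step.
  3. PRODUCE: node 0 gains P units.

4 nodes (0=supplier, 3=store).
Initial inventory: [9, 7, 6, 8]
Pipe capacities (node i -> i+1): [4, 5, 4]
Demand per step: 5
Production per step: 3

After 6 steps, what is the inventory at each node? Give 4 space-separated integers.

Step 1: demand=5,sold=5 ship[2->3]=4 ship[1->2]=5 ship[0->1]=4 prod=3 -> inv=[8 6 7 7]
Step 2: demand=5,sold=5 ship[2->3]=4 ship[1->2]=5 ship[0->1]=4 prod=3 -> inv=[7 5 8 6]
Step 3: demand=5,sold=5 ship[2->3]=4 ship[1->2]=5 ship[0->1]=4 prod=3 -> inv=[6 4 9 5]
Step 4: demand=5,sold=5 ship[2->3]=4 ship[1->2]=4 ship[0->1]=4 prod=3 -> inv=[5 4 9 4]
Step 5: demand=5,sold=4 ship[2->3]=4 ship[1->2]=4 ship[0->1]=4 prod=3 -> inv=[4 4 9 4]
Step 6: demand=5,sold=4 ship[2->3]=4 ship[1->2]=4 ship[0->1]=4 prod=3 -> inv=[3 4 9 4]

3 4 9 4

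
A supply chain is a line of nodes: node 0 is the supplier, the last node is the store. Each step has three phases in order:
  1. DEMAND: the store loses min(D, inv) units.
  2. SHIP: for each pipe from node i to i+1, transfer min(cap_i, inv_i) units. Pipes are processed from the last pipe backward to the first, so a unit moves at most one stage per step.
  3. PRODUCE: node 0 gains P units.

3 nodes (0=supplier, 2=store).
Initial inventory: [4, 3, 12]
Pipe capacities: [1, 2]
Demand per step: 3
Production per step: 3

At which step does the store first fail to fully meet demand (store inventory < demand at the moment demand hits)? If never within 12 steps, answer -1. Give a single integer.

Step 1: demand=3,sold=3 ship[1->2]=2 ship[0->1]=1 prod=3 -> [6 2 11]
Step 2: demand=3,sold=3 ship[1->2]=2 ship[0->1]=1 prod=3 -> [8 1 10]
Step 3: demand=3,sold=3 ship[1->2]=1 ship[0->1]=1 prod=3 -> [10 1 8]
Step 4: demand=3,sold=3 ship[1->2]=1 ship[0->1]=1 prod=3 -> [12 1 6]
Step 5: demand=3,sold=3 ship[1->2]=1 ship[0->1]=1 prod=3 -> [14 1 4]
Step 6: demand=3,sold=3 ship[1->2]=1 ship[0->1]=1 prod=3 -> [16 1 2]
Step 7: demand=3,sold=2 ship[1->2]=1 ship[0->1]=1 prod=3 -> [18 1 1]
Step 8: demand=3,sold=1 ship[1->2]=1 ship[0->1]=1 prod=3 -> [20 1 1]
Step 9: demand=3,sold=1 ship[1->2]=1 ship[0->1]=1 prod=3 -> [22 1 1]
Step 10: demand=3,sold=1 ship[1->2]=1 ship[0->1]=1 prod=3 -> [24 1 1]
Step 11: demand=3,sold=1 ship[1->2]=1 ship[0->1]=1 prod=3 -> [26 1 1]
Step 12: demand=3,sold=1 ship[1->2]=1 ship[0->1]=1 prod=3 -> [28 1 1]
First stockout at step 7

7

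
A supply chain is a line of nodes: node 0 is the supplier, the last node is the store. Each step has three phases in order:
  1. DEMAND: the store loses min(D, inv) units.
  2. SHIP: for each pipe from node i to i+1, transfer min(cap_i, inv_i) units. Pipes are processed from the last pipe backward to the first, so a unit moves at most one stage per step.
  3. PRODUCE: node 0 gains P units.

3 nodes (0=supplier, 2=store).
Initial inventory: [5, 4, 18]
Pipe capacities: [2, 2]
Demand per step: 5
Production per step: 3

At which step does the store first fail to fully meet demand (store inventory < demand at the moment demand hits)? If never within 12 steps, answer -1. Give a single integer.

Step 1: demand=5,sold=5 ship[1->2]=2 ship[0->1]=2 prod=3 -> [6 4 15]
Step 2: demand=5,sold=5 ship[1->2]=2 ship[0->1]=2 prod=3 -> [7 4 12]
Step 3: demand=5,sold=5 ship[1->2]=2 ship[0->1]=2 prod=3 -> [8 4 9]
Step 4: demand=5,sold=5 ship[1->2]=2 ship[0->1]=2 prod=3 -> [9 4 6]
Step 5: demand=5,sold=5 ship[1->2]=2 ship[0->1]=2 prod=3 -> [10 4 3]
Step 6: demand=5,sold=3 ship[1->2]=2 ship[0->1]=2 prod=3 -> [11 4 2]
Step 7: demand=5,sold=2 ship[1->2]=2 ship[0->1]=2 prod=3 -> [12 4 2]
Step 8: demand=5,sold=2 ship[1->2]=2 ship[0->1]=2 prod=3 -> [13 4 2]
Step 9: demand=5,sold=2 ship[1->2]=2 ship[0->1]=2 prod=3 -> [14 4 2]
Step 10: demand=5,sold=2 ship[1->2]=2 ship[0->1]=2 prod=3 -> [15 4 2]
Step 11: demand=5,sold=2 ship[1->2]=2 ship[0->1]=2 prod=3 -> [16 4 2]
Step 12: demand=5,sold=2 ship[1->2]=2 ship[0->1]=2 prod=3 -> [17 4 2]
First stockout at step 6

6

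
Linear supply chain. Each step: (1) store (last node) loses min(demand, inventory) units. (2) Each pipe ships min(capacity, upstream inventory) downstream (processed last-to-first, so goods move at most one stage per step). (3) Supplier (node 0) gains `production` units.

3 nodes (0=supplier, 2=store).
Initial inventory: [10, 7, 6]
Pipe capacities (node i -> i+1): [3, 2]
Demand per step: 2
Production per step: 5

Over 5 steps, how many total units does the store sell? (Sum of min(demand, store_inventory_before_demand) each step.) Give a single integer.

Step 1: sold=2 (running total=2) -> [12 8 6]
Step 2: sold=2 (running total=4) -> [14 9 6]
Step 3: sold=2 (running total=6) -> [16 10 6]
Step 4: sold=2 (running total=8) -> [18 11 6]
Step 5: sold=2 (running total=10) -> [20 12 6]

Answer: 10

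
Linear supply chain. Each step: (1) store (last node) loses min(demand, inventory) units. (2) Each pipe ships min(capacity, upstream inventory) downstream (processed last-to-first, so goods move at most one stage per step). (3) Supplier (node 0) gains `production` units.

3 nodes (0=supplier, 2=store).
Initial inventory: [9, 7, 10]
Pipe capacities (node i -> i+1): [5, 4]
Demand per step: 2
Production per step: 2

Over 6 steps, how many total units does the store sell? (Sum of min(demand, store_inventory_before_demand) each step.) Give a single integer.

Step 1: sold=2 (running total=2) -> [6 8 12]
Step 2: sold=2 (running total=4) -> [3 9 14]
Step 3: sold=2 (running total=6) -> [2 8 16]
Step 4: sold=2 (running total=8) -> [2 6 18]
Step 5: sold=2 (running total=10) -> [2 4 20]
Step 6: sold=2 (running total=12) -> [2 2 22]

Answer: 12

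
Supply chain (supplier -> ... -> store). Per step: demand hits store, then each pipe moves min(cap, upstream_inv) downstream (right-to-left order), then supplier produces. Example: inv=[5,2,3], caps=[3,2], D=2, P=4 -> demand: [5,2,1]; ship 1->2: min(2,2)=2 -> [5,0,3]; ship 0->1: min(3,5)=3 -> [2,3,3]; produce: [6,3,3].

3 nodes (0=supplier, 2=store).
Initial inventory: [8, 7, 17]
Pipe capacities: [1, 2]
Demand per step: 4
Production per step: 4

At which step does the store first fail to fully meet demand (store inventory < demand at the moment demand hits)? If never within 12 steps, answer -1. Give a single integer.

Step 1: demand=4,sold=4 ship[1->2]=2 ship[0->1]=1 prod=4 -> [11 6 15]
Step 2: demand=4,sold=4 ship[1->2]=2 ship[0->1]=1 prod=4 -> [14 5 13]
Step 3: demand=4,sold=4 ship[1->2]=2 ship[0->1]=1 prod=4 -> [17 4 11]
Step 4: demand=4,sold=4 ship[1->2]=2 ship[0->1]=1 prod=4 -> [20 3 9]
Step 5: demand=4,sold=4 ship[1->2]=2 ship[0->1]=1 prod=4 -> [23 2 7]
Step 6: demand=4,sold=4 ship[1->2]=2 ship[0->1]=1 prod=4 -> [26 1 5]
Step 7: demand=4,sold=4 ship[1->2]=1 ship[0->1]=1 prod=4 -> [29 1 2]
Step 8: demand=4,sold=2 ship[1->2]=1 ship[0->1]=1 prod=4 -> [32 1 1]
Step 9: demand=4,sold=1 ship[1->2]=1 ship[0->1]=1 prod=4 -> [35 1 1]
Step 10: demand=4,sold=1 ship[1->2]=1 ship[0->1]=1 prod=4 -> [38 1 1]
Step 11: demand=4,sold=1 ship[1->2]=1 ship[0->1]=1 prod=4 -> [41 1 1]
Step 12: demand=4,sold=1 ship[1->2]=1 ship[0->1]=1 prod=4 -> [44 1 1]
First stockout at step 8

8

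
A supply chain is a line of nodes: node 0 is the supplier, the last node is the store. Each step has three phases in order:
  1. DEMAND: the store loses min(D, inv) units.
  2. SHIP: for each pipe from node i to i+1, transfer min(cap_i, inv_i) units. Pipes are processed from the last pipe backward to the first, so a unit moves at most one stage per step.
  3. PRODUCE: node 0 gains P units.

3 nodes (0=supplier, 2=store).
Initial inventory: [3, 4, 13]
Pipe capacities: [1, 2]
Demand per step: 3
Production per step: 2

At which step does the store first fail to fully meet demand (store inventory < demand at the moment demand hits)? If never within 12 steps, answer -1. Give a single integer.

Step 1: demand=3,sold=3 ship[1->2]=2 ship[0->1]=1 prod=2 -> [4 3 12]
Step 2: demand=3,sold=3 ship[1->2]=2 ship[0->1]=1 prod=2 -> [5 2 11]
Step 3: demand=3,sold=3 ship[1->2]=2 ship[0->1]=1 prod=2 -> [6 1 10]
Step 4: demand=3,sold=3 ship[1->2]=1 ship[0->1]=1 prod=2 -> [7 1 8]
Step 5: demand=3,sold=3 ship[1->2]=1 ship[0->1]=1 prod=2 -> [8 1 6]
Step 6: demand=3,sold=3 ship[1->2]=1 ship[0->1]=1 prod=2 -> [9 1 4]
Step 7: demand=3,sold=3 ship[1->2]=1 ship[0->1]=1 prod=2 -> [10 1 2]
Step 8: demand=3,sold=2 ship[1->2]=1 ship[0->1]=1 prod=2 -> [11 1 1]
Step 9: demand=3,sold=1 ship[1->2]=1 ship[0->1]=1 prod=2 -> [12 1 1]
Step 10: demand=3,sold=1 ship[1->2]=1 ship[0->1]=1 prod=2 -> [13 1 1]
Step 11: demand=3,sold=1 ship[1->2]=1 ship[0->1]=1 prod=2 -> [14 1 1]
Step 12: demand=3,sold=1 ship[1->2]=1 ship[0->1]=1 prod=2 -> [15 1 1]
First stockout at step 8

8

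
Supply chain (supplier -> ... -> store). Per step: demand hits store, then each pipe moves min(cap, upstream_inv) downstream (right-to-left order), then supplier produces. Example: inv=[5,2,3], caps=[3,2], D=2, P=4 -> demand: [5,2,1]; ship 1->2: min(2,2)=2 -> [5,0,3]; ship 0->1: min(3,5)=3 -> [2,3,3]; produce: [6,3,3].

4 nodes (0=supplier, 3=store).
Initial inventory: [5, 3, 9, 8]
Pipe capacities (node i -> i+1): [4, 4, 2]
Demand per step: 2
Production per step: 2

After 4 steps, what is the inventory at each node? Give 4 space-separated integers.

Step 1: demand=2,sold=2 ship[2->3]=2 ship[1->2]=3 ship[0->1]=4 prod=2 -> inv=[3 4 10 8]
Step 2: demand=2,sold=2 ship[2->3]=2 ship[1->2]=4 ship[0->1]=3 prod=2 -> inv=[2 3 12 8]
Step 3: demand=2,sold=2 ship[2->3]=2 ship[1->2]=3 ship[0->1]=2 prod=2 -> inv=[2 2 13 8]
Step 4: demand=2,sold=2 ship[2->3]=2 ship[1->2]=2 ship[0->1]=2 prod=2 -> inv=[2 2 13 8]

2 2 13 8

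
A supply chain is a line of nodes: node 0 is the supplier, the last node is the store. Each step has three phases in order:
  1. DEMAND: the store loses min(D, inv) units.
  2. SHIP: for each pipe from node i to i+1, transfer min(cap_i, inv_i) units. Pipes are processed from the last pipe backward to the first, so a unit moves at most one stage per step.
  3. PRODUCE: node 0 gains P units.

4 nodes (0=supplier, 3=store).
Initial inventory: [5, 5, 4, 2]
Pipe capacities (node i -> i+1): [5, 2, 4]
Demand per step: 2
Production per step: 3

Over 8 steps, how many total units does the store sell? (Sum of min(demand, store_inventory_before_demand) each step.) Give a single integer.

Answer: 16

Derivation:
Step 1: sold=2 (running total=2) -> [3 8 2 4]
Step 2: sold=2 (running total=4) -> [3 9 2 4]
Step 3: sold=2 (running total=6) -> [3 10 2 4]
Step 4: sold=2 (running total=8) -> [3 11 2 4]
Step 5: sold=2 (running total=10) -> [3 12 2 4]
Step 6: sold=2 (running total=12) -> [3 13 2 4]
Step 7: sold=2 (running total=14) -> [3 14 2 4]
Step 8: sold=2 (running total=16) -> [3 15 2 4]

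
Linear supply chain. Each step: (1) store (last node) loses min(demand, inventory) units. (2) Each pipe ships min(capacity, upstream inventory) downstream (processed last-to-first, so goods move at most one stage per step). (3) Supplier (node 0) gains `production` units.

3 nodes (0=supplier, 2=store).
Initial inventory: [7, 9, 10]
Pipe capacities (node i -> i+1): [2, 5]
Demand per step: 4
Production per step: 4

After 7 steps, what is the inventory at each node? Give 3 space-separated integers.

Step 1: demand=4,sold=4 ship[1->2]=5 ship[0->1]=2 prod=4 -> inv=[9 6 11]
Step 2: demand=4,sold=4 ship[1->2]=5 ship[0->1]=2 prod=4 -> inv=[11 3 12]
Step 3: demand=4,sold=4 ship[1->2]=3 ship[0->1]=2 prod=4 -> inv=[13 2 11]
Step 4: demand=4,sold=4 ship[1->2]=2 ship[0->1]=2 prod=4 -> inv=[15 2 9]
Step 5: demand=4,sold=4 ship[1->2]=2 ship[0->1]=2 prod=4 -> inv=[17 2 7]
Step 6: demand=4,sold=4 ship[1->2]=2 ship[0->1]=2 prod=4 -> inv=[19 2 5]
Step 7: demand=4,sold=4 ship[1->2]=2 ship[0->1]=2 prod=4 -> inv=[21 2 3]

21 2 3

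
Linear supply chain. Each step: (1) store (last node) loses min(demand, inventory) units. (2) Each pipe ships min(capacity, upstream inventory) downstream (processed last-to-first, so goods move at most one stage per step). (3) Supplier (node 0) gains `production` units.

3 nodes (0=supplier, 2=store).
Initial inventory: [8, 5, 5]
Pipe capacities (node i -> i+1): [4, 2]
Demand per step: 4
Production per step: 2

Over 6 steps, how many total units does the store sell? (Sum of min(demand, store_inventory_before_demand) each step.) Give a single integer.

Answer: 15

Derivation:
Step 1: sold=4 (running total=4) -> [6 7 3]
Step 2: sold=3 (running total=7) -> [4 9 2]
Step 3: sold=2 (running total=9) -> [2 11 2]
Step 4: sold=2 (running total=11) -> [2 11 2]
Step 5: sold=2 (running total=13) -> [2 11 2]
Step 6: sold=2 (running total=15) -> [2 11 2]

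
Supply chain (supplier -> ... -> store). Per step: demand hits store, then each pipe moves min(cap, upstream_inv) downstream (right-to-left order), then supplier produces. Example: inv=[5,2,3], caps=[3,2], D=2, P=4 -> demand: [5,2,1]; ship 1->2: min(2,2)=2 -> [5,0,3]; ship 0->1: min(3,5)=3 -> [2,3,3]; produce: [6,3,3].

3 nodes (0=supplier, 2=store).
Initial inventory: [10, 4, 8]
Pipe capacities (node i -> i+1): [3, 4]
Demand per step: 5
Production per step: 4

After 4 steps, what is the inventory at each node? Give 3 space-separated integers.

Step 1: demand=5,sold=5 ship[1->2]=4 ship[0->1]=3 prod=4 -> inv=[11 3 7]
Step 2: demand=5,sold=5 ship[1->2]=3 ship[0->1]=3 prod=4 -> inv=[12 3 5]
Step 3: demand=5,sold=5 ship[1->2]=3 ship[0->1]=3 prod=4 -> inv=[13 3 3]
Step 4: demand=5,sold=3 ship[1->2]=3 ship[0->1]=3 prod=4 -> inv=[14 3 3]

14 3 3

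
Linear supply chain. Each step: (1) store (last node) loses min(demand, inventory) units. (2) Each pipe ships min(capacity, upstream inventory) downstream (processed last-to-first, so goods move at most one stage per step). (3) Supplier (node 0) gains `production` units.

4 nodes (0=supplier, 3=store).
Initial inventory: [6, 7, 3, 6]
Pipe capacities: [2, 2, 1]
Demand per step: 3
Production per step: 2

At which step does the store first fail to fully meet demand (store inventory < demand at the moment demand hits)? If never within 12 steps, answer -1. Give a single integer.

Step 1: demand=3,sold=3 ship[2->3]=1 ship[1->2]=2 ship[0->1]=2 prod=2 -> [6 7 4 4]
Step 2: demand=3,sold=3 ship[2->3]=1 ship[1->2]=2 ship[0->1]=2 prod=2 -> [6 7 5 2]
Step 3: demand=3,sold=2 ship[2->3]=1 ship[1->2]=2 ship[0->1]=2 prod=2 -> [6 7 6 1]
Step 4: demand=3,sold=1 ship[2->3]=1 ship[1->2]=2 ship[0->1]=2 prod=2 -> [6 7 7 1]
Step 5: demand=3,sold=1 ship[2->3]=1 ship[1->2]=2 ship[0->1]=2 prod=2 -> [6 7 8 1]
Step 6: demand=3,sold=1 ship[2->3]=1 ship[1->2]=2 ship[0->1]=2 prod=2 -> [6 7 9 1]
Step 7: demand=3,sold=1 ship[2->3]=1 ship[1->2]=2 ship[0->1]=2 prod=2 -> [6 7 10 1]
Step 8: demand=3,sold=1 ship[2->3]=1 ship[1->2]=2 ship[0->1]=2 prod=2 -> [6 7 11 1]
Step 9: demand=3,sold=1 ship[2->3]=1 ship[1->2]=2 ship[0->1]=2 prod=2 -> [6 7 12 1]
Step 10: demand=3,sold=1 ship[2->3]=1 ship[1->2]=2 ship[0->1]=2 prod=2 -> [6 7 13 1]
Step 11: demand=3,sold=1 ship[2->3]=1 ship[1->2]=2 ship[0->1]=2 prod=2 -> [6 7 14 1]
Step 12: demand=3,sold=1 ship[2->3]=1 ship[1->2]=2 ship[0->1]=2 prod=2 -> [6 7 15 1]
First stockout at step 3

3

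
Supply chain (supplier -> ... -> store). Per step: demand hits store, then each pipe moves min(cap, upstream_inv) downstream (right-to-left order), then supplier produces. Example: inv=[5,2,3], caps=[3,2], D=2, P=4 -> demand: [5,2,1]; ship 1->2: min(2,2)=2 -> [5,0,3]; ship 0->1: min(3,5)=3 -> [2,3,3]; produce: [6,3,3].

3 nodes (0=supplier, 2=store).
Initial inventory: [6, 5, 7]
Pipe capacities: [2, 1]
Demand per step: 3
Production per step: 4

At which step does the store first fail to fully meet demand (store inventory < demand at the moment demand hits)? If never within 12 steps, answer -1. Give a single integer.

Step 1: demand=3,sold=3 ship[1->2]=1 ship[0->1]=2 prod=4 -> [8 6 5]
Step 2: demand=3,sold=3 ship[1->2]=1 ship[0->1]=2 prod=4 -> [10 7 3]
Step 3: demand=3,sold=3 ship[1->2]=1 ship[0->1]=2 prod=4 -> [12 8 1]
Step 4: demand=3,sold=1 ship[1->2]=1 ship[0->1]=2 prod=4 -> [14 9 1]
Step 5: demand=3,sold=1 ship[1->2]=1 ship[0->1]=2 prod=4 -> [16 10 1]
Step 6: demand=3,sold=1 ship[1->2]=1 ship[0->1]=2 prod=4 -> [18 11 1]
Step 7: demand=3,sold=1 ship[1->2]=1 ship[0->1]=2 prod=4 -> [20 12 1]
Step 8: demand=3,sold=1 ship[1->2]=1 ship[0->1]=2 prod=4 -> [22 13 1]
Step 9: demand=3,sold=1 ship[1->2]=1 ship[0->1]=2 prod=4 -> [24 14 1]
Step 10: demand=3,sold=1 ship[1->2]=1 ship[0->1]=2 prod=4 -> [26 15 1]
Step 11: demand=3,sold=1 ship[1->2]=1 ship[0->1]=2 prod=4 -> [28 16 1]
Step 12: demand=3,sold=1 ship[1->2]=1 ship[0->1]=2 prod=4 -> [30 17 1]
First stockout at step 4

4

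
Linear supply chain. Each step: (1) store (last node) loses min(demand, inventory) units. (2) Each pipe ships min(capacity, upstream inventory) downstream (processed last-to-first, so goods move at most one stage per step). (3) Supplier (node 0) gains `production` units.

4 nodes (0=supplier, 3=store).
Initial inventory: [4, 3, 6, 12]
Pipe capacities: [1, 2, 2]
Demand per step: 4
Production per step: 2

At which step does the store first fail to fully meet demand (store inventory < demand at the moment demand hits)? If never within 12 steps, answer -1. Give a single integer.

Step 1: demand=4,sold=4 ship[2->3]=2 ship[1->2]=2 ship[0->1]=1 prod=2 -> [5 2 6 10]
Step 2: demand=4,sold=4 ship[2->3]=2 ship[1->2]=2 ship[0->1]=1 prod=2 -> [6 1 6 8]
Step 3: demand=4,sold=4 ship[2->3]=2 ship[1->2]=1 ship[0->1]=1 prod=2 -> [7 1 5 6]
Step 4: demand=4,sold=4 ship[2->3]=2 ship[1->2]=1 ship[0->1]=1 prod=2 -> [8 1 4 4]
Step 5: demand=4,sold=4 ship[2->3]=2 ship[1->2]=1 ship[0->1]=1 prod=2 -> [9 1 3 2]
Step 6: demand=4,sold=2 ship[2->3]=2 ship[1->2]=1 ship[0->1]=1 prod=2 -> [10 1 2 2]
Step 7: demand=4,sold=2 ship[2->3]=2 ship[1->2]=1 ship[0->1]=1 prod=2 -> [11 1 1 2]
Step 8: demand=4,sold=2 ship[2->3]=1 ship[1->2]=1 ship[0->1]=1 prod=2 -> [12 1 1 1]
Step 9: demand=4,sold=1 ship[2->3]=1 ship[1->2]=1 ship[0->1]=1 prod=2 -> [13 1 1 1]
Step 10: demand=4,sold=1 ship[2->3]=1 ship[1->2]=1 ship[0->1]=1 prod=2 -> [14 1 1 1]
Step 11: demand=4,sold=1 ship[2->3]=1 ship[1->2]=1 ship[0->1]=1 prod=2 -> [15 1 1 1]
Step 12: demand=4,sold=1 ship[2->3]=1 ship[1->2]=1 ship[0->1]=1 prod=2 -> [16 1 1 1]
First stockout at step 6

6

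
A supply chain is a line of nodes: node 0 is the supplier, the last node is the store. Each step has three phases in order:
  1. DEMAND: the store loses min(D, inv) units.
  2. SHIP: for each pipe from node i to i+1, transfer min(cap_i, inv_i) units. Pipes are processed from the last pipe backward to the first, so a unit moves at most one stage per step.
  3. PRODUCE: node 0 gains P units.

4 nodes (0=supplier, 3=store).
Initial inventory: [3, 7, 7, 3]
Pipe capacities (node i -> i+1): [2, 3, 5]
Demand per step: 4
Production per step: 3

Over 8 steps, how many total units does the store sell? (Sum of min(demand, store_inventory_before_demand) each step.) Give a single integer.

Step 1: sold=3 (running total=3) -> [4 6 5 5]
Step 2: sold=4 (running total=7) -> [5 5 3 6]
Step 3: sold=4 (running total=11) -> [6 4 3 5]
Step 4: sold=4 (running total=15) -> [7 3 3 4]
Step 5: sold=4 (running total=19) -> [8 2 3 3]
Step 6: sold=3 (running total=22) -> [9 2 2 3]
Step 7: sold=3 (running total=25) -> [10 2 2 2]
Step 8: sold=2 (running total=27) -> [11 2 2 2]

Answer: 27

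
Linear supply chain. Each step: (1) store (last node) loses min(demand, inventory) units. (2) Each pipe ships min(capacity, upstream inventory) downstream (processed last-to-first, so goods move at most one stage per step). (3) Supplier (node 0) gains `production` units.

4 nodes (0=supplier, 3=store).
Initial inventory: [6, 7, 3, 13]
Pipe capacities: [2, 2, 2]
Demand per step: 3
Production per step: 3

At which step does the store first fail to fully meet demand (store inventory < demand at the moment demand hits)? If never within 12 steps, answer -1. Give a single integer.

Step 1: demand=3,sold=3 ship[2->3]=2 ship[1->2]=2 ship[0->1]=2 prod=3 -> [7 7 3 12]
Step 2: demand=3,sold=3 ship[2->3]=2 ship[1->2]=2 ship[0->1]=2 prod=3 -> [8 7 3 11]
Step 3: demand=3,sold=3 ship[2->3]=2 ship[1->2]=2 ship[0->1]=2 prod=3 -> [9 7 3 10]
Step 4: demand=3,sold=3 ship[2->3]=2 ship[1->2]=2 ship[0->1]=2 prod=3 -> [10 7 3 9]
Step 5: demand=3,sold=3 ship[2->3]=2 ship[1->2]=2 ship[0->1]=2 prod=3 -> [11 7 3 8]
Step 6: demand=3,sold=3 ship[2->3]=2 ship[1->2]=2 ship[0->1]=2 prod=3 -> [12 7 3 7]
Step 7: demand=3,sold=3 ship[2->3]=2 ship[1->2]=2 ship[0->1]=2 prod=3 -> [13 7 3 6]
Step 8: demand=3,sold=3 ship[2->3]=2 ship[1->2]=2 ship[0->1]=2 prod=3 -> [14 7 3 5]
Step 9: demand=3,sold=3 ship[2->3]=2 ship[1->2]=2 ship[0->1]=2 prod=3 -> [15 7 3 4]
Step 10: demand=3,sold=3 ship[2->3]=2 ship[1->2]=2 ship[0->1]=2 prod=3 -> [16 7 3 3]
Step 11: demand=3,sold=3 ship[2->3]=2 ship[1->2]=2 ship[0->1]=2 prod=3 -> [17 7 3 2]
Step 12: demand=3,sold=2 ship[2->3]=2 ship[1->2]=2 ship[0->1]=2 prod=3 -> [18 7 3 2]
First stockout at step 12

12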